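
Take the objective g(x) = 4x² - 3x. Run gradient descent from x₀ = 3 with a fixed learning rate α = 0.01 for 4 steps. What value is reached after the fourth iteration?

g′(x) = 8x - 3
x₁ = 3 − 0.01·21 = 2.79
x₂ = 2.79 − 0.01·19.32 = 2.5968
x₃ = 2.5968 − 0.01·17.7744 = 2.419056
x₄ = 2.419056 − 0.01·16.352448 = 2.25553152

2.25553152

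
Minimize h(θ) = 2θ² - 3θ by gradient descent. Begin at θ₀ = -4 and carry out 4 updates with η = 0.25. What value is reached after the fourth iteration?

0.75

h′(θ) = 4θ - 3
θ₁ = -4 − 0.25·(-19) = 0.75
θ₂ = 0.75 − 0.25·0 = 0.75
θ₃ = 0.75 − 0.25·0 = 0.75
θ₄ = 0.75 − 0.25·0 = 0.75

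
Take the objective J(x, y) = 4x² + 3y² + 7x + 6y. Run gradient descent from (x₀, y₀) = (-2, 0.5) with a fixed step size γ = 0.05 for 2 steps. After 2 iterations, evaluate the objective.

∇J = (8x + 7, 6y + 6)
(x₁, y₁) = (-2, 0.5) − 0.05·(-9, 9) = (-1.55, 0.05)
(x₂, y₂) = (-1.55, 0.05) − 0.05·(-5.4, 6.3) = (-1.28, -0.265)
J(-1.28, -0.265) = -3.785725

-3.785725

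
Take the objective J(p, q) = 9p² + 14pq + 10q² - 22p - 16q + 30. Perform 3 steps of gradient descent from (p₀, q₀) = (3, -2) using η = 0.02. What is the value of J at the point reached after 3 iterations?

∇J = (18p + 14q - 22, 14p + 20q - 16)
(p₁, q₁) = (3, -2) − 0.02·(4, -14) = (2.92, -1.72)
(p₂, q₂) = (2.92, -1.72) − 0.02·(6.48, -9.52) = (2.7904, -1.5296)
(p₃, q₃) = (2.7904, -1.5296) − 0.02·(6.8128, -7.5264) = (2.654144, -1.379072)
J(2.654144, -1.379072) = 24.849123725312

24.849123725312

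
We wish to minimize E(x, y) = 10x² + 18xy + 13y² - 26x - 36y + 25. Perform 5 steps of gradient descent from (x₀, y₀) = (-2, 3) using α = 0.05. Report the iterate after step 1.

∇E = (20x + 18y - 26, 18x + 26y - 36)
Step 1: at (-2, 3), ∇E = (-12, 6) → (-2, 3) − 0.05·(-12, 6) = (-1.4, 2.7)

(-1.4, 2.7)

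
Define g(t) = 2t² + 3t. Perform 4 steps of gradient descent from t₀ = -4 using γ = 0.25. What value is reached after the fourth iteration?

g′(t) = 4t + 3
t₁ = -4 − 0.25·(-13) = -0.75
t₂ = -0.75 − 0.25·0 = -0.75
t₃ = -0.75 − 0.25·0 = -0.75
t₄ = -0.75 − 0.25·0 = -0.75

-0.75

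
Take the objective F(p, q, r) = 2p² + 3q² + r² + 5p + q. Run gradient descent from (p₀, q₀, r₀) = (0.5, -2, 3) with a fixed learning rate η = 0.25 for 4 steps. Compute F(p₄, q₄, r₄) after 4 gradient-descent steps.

∇F = (4p + 5, 6q + 1, 2r)
(p₁, q₁, r₁) = (0.5, -2, 3) − 0.25·(7, -11, 6) = (-1.25, 0.75, 1.5)
(p₂, q₂, r₂) = (-1.25, 0.75, 1.5) − 0.25·(0, 5.5, 3) = (-1.25, -0.625, 0.75)
(p₃, q₃, r₃) = (-1.25, -0.625, 0.75) − 0.25·(0, -2.75, 1.5) = (-1.25, 0.0625, 0.375)
(p₄, q₄, r₄) = (-1.25, 0.0625, 0.375) − 0.25·(0, 1.375, 0.75) = (-1.25, -0.28125, 0.1875)
F(-1.25, -0.28125, 0.1875) = -3.1337890625

-3.1337890625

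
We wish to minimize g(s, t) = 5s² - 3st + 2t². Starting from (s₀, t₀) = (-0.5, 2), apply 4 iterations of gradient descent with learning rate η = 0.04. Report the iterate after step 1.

∇g = (10s - 3t, -3s + 4t)
Step 1: at (-0.5, 2), ∇g = (-11, 9.5) → (-0.5, 2) − 0.04·(-11, 9.5) = (-0.06, 1.62)

(-0.06, 1.62)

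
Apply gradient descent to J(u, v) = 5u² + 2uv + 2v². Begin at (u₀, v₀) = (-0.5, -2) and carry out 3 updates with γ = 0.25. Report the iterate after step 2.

(-2.75, -0.875)

∇J = (10u + 2v, 2u + 4v)
Step 1: at (-0.5, -2), ∇J = (-9, -9) → (-0.5, -2) − 0.25·(-9, -9) = (1.75, 0.25)
Step 2: at (1.75, 0.25), ∇J = (18, 4.5) → (1.75, 0.25) − 0.25·(18, 4.5) = (-2.75, -0.875)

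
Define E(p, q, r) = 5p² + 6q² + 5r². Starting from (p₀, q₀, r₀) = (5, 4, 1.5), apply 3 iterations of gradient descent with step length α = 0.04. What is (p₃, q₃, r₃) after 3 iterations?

∇E = (10p, 12q, 10r)
(p₁, q₁, r₁) = (5, 4, 1.5) − 0.04·(50, 48, 15) = (3, 2.08, 0.9)
(p₂, q₂, r₂) = (3, 2.08, 0.9) − 0.04·(30, 24.96, 9) = (1.8, 1.0816, 0.54)
(p₃, q₃, r₃) = (1.8, 1.0816, 0.54) − 0.04·(18, 12.9792, 5.4) = (1.08, 0.562432, 0.324)

(1.08, 0.562432, 0.324)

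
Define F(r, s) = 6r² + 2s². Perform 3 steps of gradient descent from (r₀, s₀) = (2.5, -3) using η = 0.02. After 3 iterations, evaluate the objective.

18.140637345792

∇F = (12r, 4s)
Step 1: at (2.5, -3), ∇F = (30, -12) → (2.5, -3) − 0.02·(30, -12) = (1.9, -2.76)
Step 2: at (1.9, -2.76), ∇F = (22.8, -11.04) → (1.9, -2.76) − 0.02·(22.8, -11.04) = (1.444, -2.5392)
Step 3: at (1.444, -2.5392), ∇F = (17.328, -10.1568) → (1.444, -2.5392) − 0.02·(17.328, -10.1568) = (1.09744, -2.336064)
F(1.09744, -2.336064) = 18.140637345792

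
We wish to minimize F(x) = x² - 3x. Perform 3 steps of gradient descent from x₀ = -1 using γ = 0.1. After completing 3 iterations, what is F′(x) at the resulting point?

-2.56

F′(x) = 2x - 3
Step 1: F′(-1) = -5; x₁ = -1 − 0.1·(-5) = -0.5
Step 2: F′(-0.5) = -4; x₂ = -0.5 − 0.1·(-4) = -0.1
Step 3: F′(-0.1) = -3.2; x₃ = -0.1 − 0.1·(-3.2) = 0.22
F′(x) at (0.22) = -2.56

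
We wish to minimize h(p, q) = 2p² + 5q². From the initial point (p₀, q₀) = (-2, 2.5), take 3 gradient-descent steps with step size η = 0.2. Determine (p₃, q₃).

(-0.016, -2.5)

∇h = (4p, 10q)
Step 1: at (-2, 2.5), ∇h = (-8, 25) → (-2, 2.5) − 0.2·(-8, 25) = (-0.4, -2.5)
Step 2: at (-0.4, -2.5), ∇h = (-1.6, -25) → (-0.4, -2.5) − 0.2·(-1.6, -25) = (-0.08, 2.5)
Step 3: at (-0.08, 2.5), ∇h = (-0.32, 25) → (-0.08, 2.5) − 0.2·(-0.32, 25) = (-0.016, -2.5)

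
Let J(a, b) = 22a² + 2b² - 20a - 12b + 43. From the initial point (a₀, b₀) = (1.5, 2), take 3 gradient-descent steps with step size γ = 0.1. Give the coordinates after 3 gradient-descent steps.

∇J = (44a - 20, 4b - 12)
(a₁, b₁) = (1.5, 2) − 0.1·(46, -4) = (-3.1, 2.4)
(a₂, b₂) = (-3.1, 2.4) − 0.1·(-156.4, -2.4) = (12.54, 2.64)
(a₃, b₃) = (12.54, 2.64) − 0.1·(531.76, -1.44) = (-40.636, 2.784)

(-40.636, 2.784)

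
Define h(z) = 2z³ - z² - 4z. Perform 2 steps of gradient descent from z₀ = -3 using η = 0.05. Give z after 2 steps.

-16.272

h′(z) = 6z² - 2z - 4
z₁ = -3 − 0.05·56 = -5.8
z₂ = -5.8 − 0.05·209.44 = -16.272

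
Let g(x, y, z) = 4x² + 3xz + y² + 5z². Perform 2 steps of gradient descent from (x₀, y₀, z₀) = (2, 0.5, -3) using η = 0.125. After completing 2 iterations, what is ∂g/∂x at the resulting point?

-1.265625

∇g = (8x + 3z, 2y, 3x + 10z)
Step 1: at (2, 0.5, -3), ∇g = (7, 1, -24) → (2, 0.5, -3) − 0.125·(7, 1, -24) = (1.125, 0.375, 0)
Step 2: at (1.125, 0.375, 0), ∇g = (9, 0.75, 3.375) → (1.125, 0.375, 0) − 0.125·(9, 0.75, 3.375) = (0, 0.28125, -0.421875)
∂g/∂x at (0, 0.28125, -0.421875) = -1.265625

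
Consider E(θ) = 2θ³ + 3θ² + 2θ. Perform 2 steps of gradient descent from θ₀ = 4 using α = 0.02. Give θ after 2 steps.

E′(θ) = 6θ² + 6θ + 2
θ₁ = 4 − 0.02·122 = 1.56
θ₂ = 1.56 − 0.02·25.9616 = 1.040768

1.040768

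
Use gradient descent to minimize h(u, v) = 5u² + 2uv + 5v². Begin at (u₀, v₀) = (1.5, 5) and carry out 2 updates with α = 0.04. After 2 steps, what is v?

∇h = (10u + 2v, 2u + 10v)
(u₁, v₁) = (1.5, 5) − 0.04·(25, 53) = (0.5, 2.88)
(u₂, v₂) = (0.5, 2.88) − 0.04·(10.76, 29.8) = (0.0696, 1.688)
v = 1.688

1.688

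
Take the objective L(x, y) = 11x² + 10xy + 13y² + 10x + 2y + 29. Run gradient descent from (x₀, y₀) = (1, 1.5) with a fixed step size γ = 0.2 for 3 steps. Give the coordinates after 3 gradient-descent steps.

∇L = (22x + 10y + 10, 10x + 26y + 2)
(x₁, y₁) = (1, 1.5) − 0.2·(47, 51) = (-8.4, -8.7)
(x₂, y₂) = (-8.4, -8.7) − 0.2·(-261.8, -308.2) = (43.96, 52.94)
(x₃, y₃) = (43.96, 52.94) − 0.2·(1506.52, 1818.04) = (-257.344, -310.668)

(-257.344, -310.668)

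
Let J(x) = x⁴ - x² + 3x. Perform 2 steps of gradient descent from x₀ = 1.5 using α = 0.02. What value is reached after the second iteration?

J′(x) = 4x³ - 2x + 3
Step 1: J′(1.5) = 13.5; x₁ = 1.5 − 0.02·13.5 = 1.23
Step 2: J′(1.23) = 7.983468; x₂ = 1.23 − 0.02·7.983468 = 1.07033064

1.07033064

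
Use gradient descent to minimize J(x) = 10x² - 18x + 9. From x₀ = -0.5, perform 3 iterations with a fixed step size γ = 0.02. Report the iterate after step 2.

J′(x) = 20x - 18
x₁ = -0.5 − 0.02·(-28) = 0.06
x₂ = 0.06 − 0.02·(-16.8) = 0.396

0.396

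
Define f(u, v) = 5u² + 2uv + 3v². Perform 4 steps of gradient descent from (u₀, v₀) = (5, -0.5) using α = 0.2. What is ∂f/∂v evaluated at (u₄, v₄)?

33.88

∇f = (10u + 2v, 2u + 6v)
(u₁, v₁) = (5, -0.5) − 0.2·(49, 7) = (-4.8, -1.9)
(u₂, v₂) = (-4.8, -1.9) − 0.2·(-51.8, -21) = (5.56, 2.3)
(u₃, v₃) = (5.56, 2.3) − 0.2·(60.2, 24.92) = (-6.48, -2.684)
(u₄, v₄) = (-6.48, -2.684) − 0.2·(-70.168, -29.064) = (7.5536, 3.1288)
∂f/∂v at (7.5536, 3.1288) = 33.88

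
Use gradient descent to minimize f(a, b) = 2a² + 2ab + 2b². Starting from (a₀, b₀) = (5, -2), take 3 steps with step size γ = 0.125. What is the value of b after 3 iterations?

∇f = (4a + 2b, 2a + 4b)
Step 1: at (5, -2), ∇f = (16, 2) → (5, -2) − 0.125·(16, 2) = (3, -2.25)
Step 2: at (3, -2.25), ∇f = (7.5, -3) → (3, -2.25) − 0.125·(7.5, -3) = (2.0625, -1.875)
Step 3: at (2.0625, -1.875), ∇f = (4.5, -3.375) → (2.0625, -1.875) − 0.125·(4.5, -3.375) = (1.5, -1.453125)
b = -1.453125

-1.453125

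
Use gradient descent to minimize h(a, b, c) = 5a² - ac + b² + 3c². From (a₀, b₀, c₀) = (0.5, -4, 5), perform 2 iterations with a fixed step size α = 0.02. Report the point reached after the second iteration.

∇h = (10a - c, 2b, -a + 6c)
(a₁, b₁, c₁) = (0.5, -4, 5) − 0.02·(0, -8, 29.5) = (0.5, -3.84, 4.41)
(a₂, b₂, c₂) = (0.5, -3.84, 4.41) − 0.02·(0.59, -7.68, 25.96) = (0.4882, -3.6864, 3.8908)

(0.4882, -3.6864, 3.8908)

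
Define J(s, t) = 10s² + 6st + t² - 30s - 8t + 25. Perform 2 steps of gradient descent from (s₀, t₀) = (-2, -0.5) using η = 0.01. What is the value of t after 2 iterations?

-0.128

∇J = (20s + 6t - 30, 6s + 2t - 8)
(s₁, t₁) = (-2, -0.5) − 0.01·(-73, -21) = (-1.27, -0.29)
(s₂, t₂) = (-1.27, -0.29) − 0.01·(-57.14, -16.2) = (-0.6986, -0.128)
t = -0.128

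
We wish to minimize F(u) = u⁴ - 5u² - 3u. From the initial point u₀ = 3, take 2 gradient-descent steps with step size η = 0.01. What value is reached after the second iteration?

F′(u) = 4u³ - 10u - 3
Step 1: F′(3) = 75; u₁ = 3 − 0.01·75 = 2.25
Step 2: F′(2.25) = 20.0625; u₂ = 2.25 − 0.01·20.0625 = 2.049375

2.049375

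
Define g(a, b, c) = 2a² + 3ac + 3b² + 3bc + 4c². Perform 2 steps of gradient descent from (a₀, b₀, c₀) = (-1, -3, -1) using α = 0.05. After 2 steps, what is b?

-1.365

∇g = (4a + 3c, 6b + 3c, 3a + 3b + 8c)
Step 1: at (-1, -3, -1), ∇g = (-7, -21, -20) → (-1, -3, -1) − 0.05·(-7, -21, -20) = (-0.65, -1.95, 0)
Step 2: at (-0.65, -1.95, 0), ∇g = (-2.6, -11.7, -7.8) → (-0.65, -1.95, 0) − 0.05·(-2.6, -11.7, -7.8) = (-0.52, -1.365, 0.39)
b = -1.365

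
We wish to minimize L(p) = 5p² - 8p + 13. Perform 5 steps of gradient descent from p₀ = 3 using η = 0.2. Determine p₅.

-1.4

L′(p) = 10p - 8
p₁ = 3 − 0.2·22 = -1.4
p₂ = -1.4 − 0.2·(-22) = 3
p₃ = 3 − 0.2·22 = -1.4
p₄ = -1.4 − 0.2·(-22) = 3
p₅ = 3 − 0.2·22 = -1.4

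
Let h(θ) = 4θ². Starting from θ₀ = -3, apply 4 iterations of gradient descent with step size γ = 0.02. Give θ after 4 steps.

-1.49361408

h′(θ) = 8θ
Step 1: h′(-3) = -24; θ₁ = -3 − 0.02·(-24) = -2.52
Step 2: h′(-2.52) = -20.16; θ₂ = -2.52 − 0.02·(-20.16) = -2.1168
Step 3: h′(-2.1168) = -16.9344; θ₃ = -2.1168 − 0.02·(-16.9344) = -1.778112
Step 4: h′(-1.778112) = -14.224896; θ₄ = -1.778112 − 0.02·(-14.224896) = -1.49361408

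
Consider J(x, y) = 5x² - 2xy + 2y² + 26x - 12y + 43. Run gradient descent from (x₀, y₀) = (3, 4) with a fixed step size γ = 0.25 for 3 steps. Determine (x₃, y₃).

(-21.125, 7.625)

∇J = (10x - 2y + 26, -2x + 4y - 12)
(x₁, y₁) = (3, 4) − 0.25·(48, -2) = (-9, 4.5)
(x₂, y₂) = (-9, 4.5) − 0.25·(-73, 24) = (9.25, -1.5)
(x₃, y₃) = (9.25, -1.5) − 0.25·(121.5, -36.5) = (-21.125, 7.625)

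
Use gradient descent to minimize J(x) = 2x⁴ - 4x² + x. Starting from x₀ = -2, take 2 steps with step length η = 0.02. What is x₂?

-1.05903744

J′(x) = 8x³ - 8x + 1
x₁ = -2 − 0.02·(-47) = -1.06
x₂ = -1.06 − 0.02·(-0.048128) = -1.05903744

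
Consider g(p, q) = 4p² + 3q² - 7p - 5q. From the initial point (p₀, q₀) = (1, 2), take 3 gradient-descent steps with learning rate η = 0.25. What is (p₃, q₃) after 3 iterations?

∇g = (8p - 7, 6q - 5)
(p₁, q₁) = (1, 2) − 0.25·(1, 7) = (0.75, 0.25)
(p₂, q₂) = (0.75, 0.25) − 0.25·(-1, -3.5) = (1, 1.125)
(p₃, q₃) = (1, 1.125) − 0.25·(1, 1.75) = (0.75, 0.6875)

(0.75, 0.6875)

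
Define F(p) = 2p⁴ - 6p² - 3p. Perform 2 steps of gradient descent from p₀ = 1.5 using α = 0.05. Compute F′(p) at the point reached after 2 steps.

F′(p) = 8p³ - 12p - 3
p₁ = 1.5 − 0.05·6 = 1.2
p₂ = 1.2 − 0.05·(-3.576) = 1.3788
F′(p) at (1.3788) = 1.424176958976

1.424176958976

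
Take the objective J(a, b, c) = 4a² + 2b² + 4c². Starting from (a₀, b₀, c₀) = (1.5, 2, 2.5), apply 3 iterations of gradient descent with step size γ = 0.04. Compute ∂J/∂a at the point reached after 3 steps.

∇J = (8a, 4b, 8c)
Step 1: at (1.5, 2, 2.5), ∇J = (12, 8, 20) → (1.5, 2, 2.5) − 0.04·(12, 8, 20) = (1.02, 1.68, 1.7)
Step 2: at (1.02, 1.68, 1.7), ∇J = (8.16, 6.72, 13.6) → (1.02, 1.68, 1.7) − 0.04·(8.16, 6.72, 13.6) = (0.6936, 1.4112, 1.156)
Step 3: at (0.6936, 1.4112, 1.156), ∇J = (5.5488, 5.6448, 9.248) → (0.6936, 1.4112, 1.156) − 0.04·(5.5488, 5.6448, 9.248) = (0.471648, 1.185408, 0.78608)
∂J/∂a at (0.471648, 1.185408, 0.78608) = 3.773184

3.773184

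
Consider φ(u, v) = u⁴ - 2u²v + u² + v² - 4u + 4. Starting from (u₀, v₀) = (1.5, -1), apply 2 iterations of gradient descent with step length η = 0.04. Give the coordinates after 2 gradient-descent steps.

(0.69897984, -0.634592)

∇φ = (4u³ - 4uv + 2u - 4, -2u² + 2v)
Step 1: at (1.5, -1), ∇φ = (18.5, -6.5) → (1.5, -1) − 0.04·(18.5, -6.5) = (0.76, -0.74)
Step 2: at (0.76, -0.74), ∇φ = (1.525504, -2.6352) → (0.76, -0.74) − 0.04·(1.525504, -2.6352) = (0.69897984, -0.634592)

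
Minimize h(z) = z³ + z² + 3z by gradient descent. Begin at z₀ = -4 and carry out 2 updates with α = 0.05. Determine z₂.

-11.358375

h′(z) = 3z² + 2z + 3
Step 1: h′(-4) = 43; z₁ = -4 − 0.05·43 = -6.15
Step 2: h′(-6.15) = 104.1675; z₂ = -6.15 − 0.05·104.1675 = -11.358375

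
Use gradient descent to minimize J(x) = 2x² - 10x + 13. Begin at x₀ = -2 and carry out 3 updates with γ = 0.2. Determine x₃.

2.464

J′(x) = 4x - 10
x₁ = -2 − 0.2·(-18) = 1.6
x₂ = 1.6 − 0.2·(-3.6) = 2.32
x₃ = 2.32 − 0.2·(-0.72) = 2.464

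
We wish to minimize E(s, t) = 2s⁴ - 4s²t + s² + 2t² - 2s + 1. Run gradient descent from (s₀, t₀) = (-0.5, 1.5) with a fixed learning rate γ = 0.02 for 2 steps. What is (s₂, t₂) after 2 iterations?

∇E = (8s³ - 8st + 2s - 2, -4s² + 4t)
(s₁, t₁) = (-0.5, 1.5) − 0.02·(2, 5) = (-0.54, 1.4)
(s₂, t₂) = (-0.54, 1.4) − 0.02·(1.708288, 4.4336) = (-0.57416576, 1.311328)

(-0.57416576, 1.311328)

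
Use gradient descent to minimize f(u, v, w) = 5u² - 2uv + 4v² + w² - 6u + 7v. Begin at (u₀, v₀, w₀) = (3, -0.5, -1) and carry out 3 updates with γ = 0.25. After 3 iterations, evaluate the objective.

810.73828125

∇f = (10u - 2v - 6, -2u + 8v + 7, 2w)
Step 1: at (3, -0.5, -1), ∇f = (25, -3, -2) → (3, -0.5, -1) − 0.25·(25, -3, -2) = (-3.25, 0.25, -0.5)
Step 2: at (-3.25, 0.25, -0.5), ∇f = (-39, 15.5, -1) → (-3.25, 0.25, -0.5) − 0.25·(-39, 15.5, -1) = (6.5, -3.625, -0.25)
Step 3: at (6.5, -3.625, -0.25), ∇f = (66.25, -35, -0.5) → (6.5, -3.625, -0.25) − 0.25·(66.25, -35, -0.5) = (-10.0625, 5.125, -0.125)
f(-10.0625, 5.125, -0.125) = 810.73828125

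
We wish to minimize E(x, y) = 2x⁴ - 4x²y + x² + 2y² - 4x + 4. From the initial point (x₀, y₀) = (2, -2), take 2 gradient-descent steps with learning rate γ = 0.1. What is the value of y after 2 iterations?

23.344

∇E = (8x³ - 8xy + 2x - 4, -4x² + 4y)
Step 1: at (2, -2), ∇E = (96, -24) → (2, -2) − 0.1·(96, -24) = (-7.6, 0.4)
Step 2: at (-7.6, 0.4), ∇E = (-3506.688, -229.44) → (-7.6, 0.4) − 0.1·(-3506.688, -229.44) = (343.0688, 23.344)
y = 23.344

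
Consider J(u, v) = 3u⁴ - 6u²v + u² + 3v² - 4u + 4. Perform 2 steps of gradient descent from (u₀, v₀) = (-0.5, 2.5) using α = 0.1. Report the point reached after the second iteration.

∇J = (12u³ - 12uv + 2u - 4, -6u² + 6v)
(u₁, v₁) = (-0.5, 2.5) − 0.1·(8.5, 13.5) = (-1.35, 1.15)
(u₂, v₂) = (-1.35, 1.15) − 0.1·(-17.5945, -4.035) = (0.40945, 1.5535)

(0.40945, 1.5535)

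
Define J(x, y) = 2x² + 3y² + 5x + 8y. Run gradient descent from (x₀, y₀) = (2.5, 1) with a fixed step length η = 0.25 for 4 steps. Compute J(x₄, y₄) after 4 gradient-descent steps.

-8.39453125

∇J = (4x + 5, 6y + 8)
Step 1: at (2.5, 1), ∇J = (15, 14) → (2.5, 1) − 0.25·(15, 14) = (-1.25, -2.5)
Step 2: at (-1.25, -2.5), ∇J = (0, -7) → (-1.25, -2.5) − 0.25·(0, -7) = (-1.25, -0.75)
Step 3: at (-1.25, -0.75), ∇J = (0, 3.5) → (-1.25, -0.75) − 0.25·(0, 3.5) = (-1.25, -1.625)
Step 4: at (-1.25, -1.625), ∇J = (0, -1.75) → (-1.25, -1.625) − 0.25·(0, -1.75) = (-1.25, -1.1875)
J(-1.25, -1.1875) = -8.39453125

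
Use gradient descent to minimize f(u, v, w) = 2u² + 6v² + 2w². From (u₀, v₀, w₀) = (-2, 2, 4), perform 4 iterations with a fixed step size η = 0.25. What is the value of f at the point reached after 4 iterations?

6144

∇f = (4u, 12v, 4w)
(u₁, v₁, w₁) = (-2, 2, 4) − 0.25·(-8, 24, 16) = (0, -4, 0)
(u₂, v₂, w₂) = (0, -4, 0) − 0.25·(0, -48, 0) = (0, 8, 0)
(u₃, v₃, w₃) = (0, 8, 0) − 0.25·(0, 96, 0) = (0, -16, 0)
(u₄, v₄, w₄) = (0, -16, 0) − 0.25·(0, -192, 0) = (0, 32, 0)
f(0, 32, 0) = 6144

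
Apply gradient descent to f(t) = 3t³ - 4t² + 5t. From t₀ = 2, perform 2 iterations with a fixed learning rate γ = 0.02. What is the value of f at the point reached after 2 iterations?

5.725058625

f′(t) = 9t² - 8t + 5
Step 1: f′(2) = 25; t₁ = 2 − 0.02·25 = 1.5
Step 2: f′(1.5) = 13.25; t₂ = 1.5 − 0.02·13.25 = 1.235
f(1.235) = 5.725058625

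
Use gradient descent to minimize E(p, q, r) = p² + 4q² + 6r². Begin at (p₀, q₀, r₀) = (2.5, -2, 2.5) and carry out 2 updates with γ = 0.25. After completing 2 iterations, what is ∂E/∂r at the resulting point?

120

∇E = (2p, 8q, 12r)
(p₁, q₁, r₁) = (2.5, -2, 2.5) − 0.25·(5, -16, 30) = (1.25, 2, -5)
(p₂, q₂, r₂) = (1.25, 2, -5) − 0.25·(2.5, 16, -60) = (0.625, -2, 10)
∂E/∂r at (0.625, -2, 10) = 120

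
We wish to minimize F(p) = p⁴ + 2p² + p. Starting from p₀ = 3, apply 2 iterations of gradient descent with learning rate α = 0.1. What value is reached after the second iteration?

295.8684

F′(p) = 4p³ + 4p + 1
Step 1: F′(3) = 121; p₁ = 3 − 0.1·121 = -9.1
Step 2: F′(-9.1) = -3049.684; p₂ = -9.1 − 0.1·(-3049.684) = 295.8684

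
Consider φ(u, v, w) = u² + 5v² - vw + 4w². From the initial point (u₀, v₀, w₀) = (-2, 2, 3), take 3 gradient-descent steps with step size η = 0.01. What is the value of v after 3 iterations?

∇φ = (2u, 10v - w, -v + 8w)
Step 1: at (-2, 2, 3), ∇φ = (-4, 17, 22) → (-2, 2, 3) − 0.01·(-4, 17, 22) = (-1.96, 1.83, 2.78)
Step 2: at (-1.96, 1.83, 2.78), ∇φ = (-3.92, 15.52, 20.41) → (-1.96, 1.83, 2.78) − 0.01·(-3.92, 15.52, 20.41) = (-1.9208, 1.6748, 2.5759)
Step 3: at (-1.9208, 1.6748, 2.5759), ∇φ = (-3.8416, 14.1721, 18.9324) → (-1.9208, 1.6748, 2.5759) − 0.01·(-3.8416, 14.1721, 18.9324) = (-1.882384, 1.533079, 2.386576)
v = 1.533079

1.533079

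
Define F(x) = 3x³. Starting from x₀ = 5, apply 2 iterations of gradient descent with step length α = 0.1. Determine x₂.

-293.125

F′(x) = 9x²
Step 1: F′(5) = 225; x₁ = 5 − 0.1·225 = -17.5
Step 2: F′(-17.5) = 2756.25; x₂ = -17.5 − 0.1·2756.25 = -293.125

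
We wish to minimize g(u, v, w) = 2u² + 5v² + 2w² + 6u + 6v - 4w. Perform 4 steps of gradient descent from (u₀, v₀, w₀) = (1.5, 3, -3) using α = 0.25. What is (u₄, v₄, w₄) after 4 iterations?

(-1.5, 17.625, 1)

∇g = (4u + 6, 10v + 6, 4w - 4)
Step 1: at (1.5, 3, -3), ∇g = (12, 36, -16) → (1.5, 3, -3) − 0.25·(12, 36, -16) = (-1.5, -6, 1)
Step 2: at (-1.5, -6, 1), ∇g = (0, -54, 0) → (-1.5, -6, 1) − 0.25·(0, -54, 0) = (-1.5, 7.5, 1)
Step 3: at (-1.5, 7.5, 1), ∇g = (0, 81, 0) → (-1.5, 7.5, 1) − 0.25·(0, 81, 0) = (-1.5, -12.75, 1)
Step 4: at (-1.5, -12.75, 1), ∇g = (0, -121.5, 0) → (-1.5, -12.75, 1) − 0.25·(0, -121.5, 0) = (-1.5, 17.625, 1)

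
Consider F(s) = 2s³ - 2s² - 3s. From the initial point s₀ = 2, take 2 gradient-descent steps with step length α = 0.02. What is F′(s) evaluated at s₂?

F′(s) = 6s² - 4s - 3
Step 1: F′(2) = 13; s₁ = 2 − 0.02·13 = 1.74
Step 2: F′(1.74) = 8.2056; s₂ = 1.74 − 0.02·8.2056 = 1.575888
F′(s) at (1.575888) = 5.596985931264

5.596985931264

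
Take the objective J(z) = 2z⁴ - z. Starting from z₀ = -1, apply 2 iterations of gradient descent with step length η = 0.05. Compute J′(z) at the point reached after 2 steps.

J′(z) = 8z³ - 1
z₁ = -1 − 0.05·(-9) = -0.55
z₂ = -0.55 − 0.05·(-2.331) = -0.43345
J′(z) at (-0.43345) = -1.651488882309

-1.651488882309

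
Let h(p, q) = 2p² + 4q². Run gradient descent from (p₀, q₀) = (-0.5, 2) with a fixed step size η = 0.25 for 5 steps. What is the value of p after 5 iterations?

0

∇h = (4p, 8q)
Step 1: at (-0.5, 2), ∇h = (-2, 16) → (-0.5, 2) − 0.25·(-2, 16) = (0, -2)
Step 2: at (0, -2), ∇h = (0, -16) → (0, -2) − 0.25·(0, -16) = (0, 2)
Step 3: at (0, 2), ∇h = (0, 16) → (0, 2) − 0.25·(0, 16) = (0, -2)
Step 4: at (0, -2), ∇h = (0, -16) → (0, -2) − 0.25·(0, -16) = (0, 2)
Step 5: at (0, 2), ∇h = (0, 16) → (0, 2) − 0.25·(0, 16) = (0, -2)
p = 0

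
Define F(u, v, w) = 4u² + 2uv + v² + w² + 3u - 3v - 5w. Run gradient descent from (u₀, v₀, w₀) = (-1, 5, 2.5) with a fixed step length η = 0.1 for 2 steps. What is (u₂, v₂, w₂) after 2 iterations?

∇F = (8u + 2v + 3, 2u + 2v - 3, 2w - 5)
Step 1: at (-1, 5, 2.5), ∇F = (5, 5, 0) → (-1, 5, 2.5) − 0.1·(5, 5, 0) = (-1.5, 4.5, 2.5)
Step 2: at (-1.5, 4.5, 2.5), ∇F = (0, 3, 0) → (-1.5, 4.5, 2.5) − 0.1·(0, 3, 0) = (-1.5, 4.2, 2.5)

(-1.5, 4.2, 2.5)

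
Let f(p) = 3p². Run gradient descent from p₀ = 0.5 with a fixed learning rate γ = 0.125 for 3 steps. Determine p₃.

f′(p) = 6p
Step 1: f′(0.5) = 3; p₁ = 0.5 − 0.125·3 = 0.125
Step 2: f′(0.125) = 0.75; p₂ = 0.125 − 0.125·0.75 = 0.03125
Step 3: f′(0.03125) = 0.1875; p₃ = 0.03125 − 0.125·0.1875 = 0.0078125

0.0078125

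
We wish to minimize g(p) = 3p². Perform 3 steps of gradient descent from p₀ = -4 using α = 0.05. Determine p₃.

g′(p) = 6p
p₁ = -4 − 0.05·(-24) = -2.8
p₂ = -2.8 − 0.05·(-16.8) = -1.96
p₃ = -1.96 − 0.05·(-11.76) = -1.372

-1.372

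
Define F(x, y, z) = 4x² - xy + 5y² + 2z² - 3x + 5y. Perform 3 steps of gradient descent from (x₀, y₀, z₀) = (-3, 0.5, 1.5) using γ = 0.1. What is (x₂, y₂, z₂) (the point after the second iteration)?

∇F = (8x - y - 3, -x + 10y + 5, 4z)
Step 1: at (-3, 0.5, 1.5), ∇F = (-27.5, 13, 6) → (-3, 0.5, 1.5) − 0.1·(-27.5, 13, 6) = (-0.25, -0.8, 0.9)
Step 2: at (-0.25, -0.8, 0.9), ∇F = (-4.2, -2.75, 3.6) → (-0.25, -0.8, 0.9) − 0.1·(-4.2, -2.75, 3.6) = (0.17, -0.525, 0.54)

(0.17, -0.525, 0.54)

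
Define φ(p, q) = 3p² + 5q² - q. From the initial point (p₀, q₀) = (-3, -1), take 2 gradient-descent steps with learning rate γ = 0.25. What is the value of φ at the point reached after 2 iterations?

32.265625

∇φ = (6p, 10q - 1)
Step 1: at (-3, -1), ∇φ = (-18, -11) → (-3, -1) − 0.25·(-18, -11) = (1.5, 1.75)
Step 2: at (1.5, 1.75), ∇φ = (9, 16.5) → (1.5, 1.75) − 0.25·(9, 16.5) = (-0.75, -2.375)
φ(-0.75, -2.375) = 32.265625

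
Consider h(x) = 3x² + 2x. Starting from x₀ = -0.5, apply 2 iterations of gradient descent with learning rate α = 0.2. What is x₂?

-0.34

h′(x) = 6x + 2
Step 1: h′(-0.5) = -1; x₁ = -0.5 − 0.2·(-1) = -0.3
Step 2: h′(-0.3) = 0.2; x₂ = -0.3 − 0.2·0.2 = -0.34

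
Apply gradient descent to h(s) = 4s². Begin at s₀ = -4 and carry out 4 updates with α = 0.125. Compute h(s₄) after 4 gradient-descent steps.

h′(s) = 8s
Step 1: h′(-4) = -32; s₁ = -4 − 0.125·(-32) = 0
Step 2: h′(0) = 0; s₂ = 0 − 0.125·0 = 0
Step 3: h′(0) = 0; s₃ = 0 − 0.125·0 = 0
Step 4: h′(0) = 0; s₄ = 0 − 0.125·0 = 0
h(0) = 0

0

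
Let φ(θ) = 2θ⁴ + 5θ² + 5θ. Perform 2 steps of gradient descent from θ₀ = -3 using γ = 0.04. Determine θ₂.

φ′(θ) = 8θ³ + 10θ + 5
Step 1: φ′(-3) = -241; θ₁ = -3 − 0.04·(-241) = 6.64
Step 2: φ′(6.64) = 2413.439552; θ₂ = 6.64 − 0.04·2413.439552 = -89.89758208

-89.89758208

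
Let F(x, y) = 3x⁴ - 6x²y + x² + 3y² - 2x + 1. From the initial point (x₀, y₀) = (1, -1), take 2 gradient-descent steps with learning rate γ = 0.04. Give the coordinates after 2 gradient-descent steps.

∇F = (12x³ - 12xy + 2x - 2, -6x² + 6y)
Step 1: at (1, -1), ∇F = (24, -12) → (1, -1) − 0.04·(24, -12) = (0.04, -0.52)
Step 2: at (0.04, -0.52), ∇F = (-1.669632, -3.1296) → (0.04, -0.52) − 0.04·(-1.669632, -3.1296) = (0.10678528, -0.394816)

(0.10678528, -0.394816)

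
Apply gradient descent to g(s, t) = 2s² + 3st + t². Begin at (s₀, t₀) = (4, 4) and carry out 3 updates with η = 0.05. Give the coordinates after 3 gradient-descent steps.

∇g = (4s + 3t, 3s + 2t)
Step 1: at (4, 4), ∇g = (28, 20) → (4, 4) − 0.05·(28, 20) = (2.6, 3)
Step 2: at (2.6, 3), ∇g = (19.4, 13.8) → (2.6, 3) − 0.05·(19.4, 13.8) = (1.63, 2.31)
Step 3: at (1.63, 2.31), ∇g = (13.45, 9.51) → (1.63, 2.31) − 0.05·(13.45, 9.51) = (0.9575, 1.8345)

(0.9575, 1.8345)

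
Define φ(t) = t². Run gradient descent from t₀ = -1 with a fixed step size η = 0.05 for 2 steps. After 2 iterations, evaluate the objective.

0.6561

φ′(t) = 2t
t₁ = -1 − 0.05·(-2) = -0.9
t₂ = -0.9 − 0.05·(-1.8) = -0.81
φ(-0.81) = 0.6561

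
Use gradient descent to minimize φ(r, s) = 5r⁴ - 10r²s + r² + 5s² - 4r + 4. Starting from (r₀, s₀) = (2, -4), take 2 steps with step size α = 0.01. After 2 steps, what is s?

∇φ = (20r³ - 20rs + 2r - 4, -10r² + 10s)
Step 1: at (2, -4), ∇φ = (320, -80) → (2, -4) − 0.01·(320, -80) = (-1.2, -3.2)
Step 2: at (-1.2, -3.2), ∇φ = (-117.76, -46.4) → (-1.2, -3.2) − 0.01·(-117.76, -46.4) = (-0.0224, -2.736)
s = -2.736

-2.736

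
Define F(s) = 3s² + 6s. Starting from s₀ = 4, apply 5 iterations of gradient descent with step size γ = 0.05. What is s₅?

-0.15965

F′(s) = 6s + 6
s₁ = 4 − 0.05·30 = 2.5
s₂ = 2.5 − 0.05·21 = 1.45
s₃ = 1.45 − 0.05·14.7 = 0.715
s₄ = 0.715 − 0.05·10.29 = 0.2005
s₅ = 0.2005 − 0.05·7.203 = -0.15965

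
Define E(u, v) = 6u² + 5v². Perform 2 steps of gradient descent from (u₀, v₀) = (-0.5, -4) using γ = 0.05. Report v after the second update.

-1

∇E = (12u, 10v)
(u₁, v₁) = (-0.5, -4) − 0.05·(-6, -40) = (-0.2, -2)
(u₂, v₂) = (-0.2, -2) − 0.05·(-2.4, -20) = (-0.08, -1)
v = -1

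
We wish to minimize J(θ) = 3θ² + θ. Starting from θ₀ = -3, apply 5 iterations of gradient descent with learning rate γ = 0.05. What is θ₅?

-0.642865

J′(θ) = 6θ + 1
Step 1: J′(-3) = -17; θ₁ = -3 − 0.05·(-17) = -2.15
Step 2: J′(-2.15) = -11.9; θ₂ = -2.15 − 0.05·(-11.9) = -1.555
Step 3: J′(-1.555) = -8.33; θ₃ = -1.555 − 0.05·(-8.33) = -1.1385
Step 4: J′(-1.1385) = -5.831; θ₄ = -1.1385 − 0.05·(-5.831) = -0.84695
Step 5: J′(-0.84695) = -4.0817; θ₅ = -0.84695 − 0.05·(-4.0817) = -0.642865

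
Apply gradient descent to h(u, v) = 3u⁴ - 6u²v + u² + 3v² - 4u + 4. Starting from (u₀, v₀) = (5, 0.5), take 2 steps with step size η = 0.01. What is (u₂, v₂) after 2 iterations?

∇h = (12u³ - 12uv + 2u - 4, -6u² + 6v)
(u₁, v₁) = (5, 0.5) − 0.01·(1476, -147) = (-9.76, 1.97)
(u₂, v₂) = (-9.76, 1.97) − 0.01·(-10949.363712, -559.7256) = (99.73363712, 7.567256)

(99.73363712, 7.567256)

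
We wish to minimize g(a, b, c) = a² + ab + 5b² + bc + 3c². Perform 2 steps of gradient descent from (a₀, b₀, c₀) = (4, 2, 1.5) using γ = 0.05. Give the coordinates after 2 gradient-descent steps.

∇g = (2a + b, a + 10b + c, b + 6c)
(a₁, b₁, c₁) = (4, 2, 1.5) − 0.05·(10, 25.5, 11) = (3.5, 0.725, 0.95)
(a₂, b₂, c₂) = (3.5, 0.725, 0.95) − 0.05·(7.725, 11.7, 6.425) = (3.11375, 0.14, 0.62875)

(3.11375, 0.14, 0.62875)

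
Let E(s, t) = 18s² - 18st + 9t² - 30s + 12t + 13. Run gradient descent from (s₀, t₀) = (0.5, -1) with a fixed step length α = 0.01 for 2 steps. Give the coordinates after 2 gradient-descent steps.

(0.4286, -0.7378)

∇E = (36s - 18t - 30, -18s + 18t + 12)
Step 1: at (0.5, -1), ∇E = (6, -15) → (0.5, -1) − 0.01·(6, -15) = (0.44, -0.85)
Step 2: at (0.44, -0.85), ∇E = (1.14, -11.22) → (0.44, -0.85) − 0.01·(1.14, -11.22) = (0.4286, -0.7378)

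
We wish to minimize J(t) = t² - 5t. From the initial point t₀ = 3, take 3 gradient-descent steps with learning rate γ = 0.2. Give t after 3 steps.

2.608

J′(t) = 2t - 5
Step 1: J′(3) = 1; t₁ = 3 − 0.2·1 = 2.8
Step 2: J′(2.8) = 0.6; t₂ = 2.8 − 0.2·0.6 = 2.68
Step 3: J′(2.68) = 0.36; t₃ = 2.68 − 0.2·0.36 = 2.608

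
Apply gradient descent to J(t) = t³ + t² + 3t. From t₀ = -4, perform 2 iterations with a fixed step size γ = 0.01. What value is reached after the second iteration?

-4.960147

J′(t) = 3t² + 2t + 3
t₁ = -4 − 0.01·43 = -4.43
t₂ = -4.43 − 0.01·53.0147 = -4.960147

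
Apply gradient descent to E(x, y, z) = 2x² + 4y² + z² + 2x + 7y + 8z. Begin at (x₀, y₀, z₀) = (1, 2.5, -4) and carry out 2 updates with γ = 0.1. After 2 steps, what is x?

0.04

∇E = (4x + 2, 8y + 7, 2z + 8)
Step 1: at (1, 2.5, -4), ∇E = (6, 27, 0) → (1, 2.5, -4) − 0.1·(6, 27, 0) = (0.4, -0.2, -4)
Step 2: at (0.4, -0.2, -4), ∇E = (3.6, 5.4, 0) → (0.4, -0.2, -4) − 0.1·(3.6, 5.4, 0) = (0.04, -0.74, -4)
x = 0.04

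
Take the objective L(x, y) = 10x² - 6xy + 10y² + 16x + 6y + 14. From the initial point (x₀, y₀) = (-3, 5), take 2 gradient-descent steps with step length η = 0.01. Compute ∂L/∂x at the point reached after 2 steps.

-35.7224

∇L = (20x - 6y + 16, -6x + 20y + 6)
Step 1: at (-3, 5), ∇L = (-74, 124) → (-3, 5) − 0.01·(-74, 124) = (-2.26, 3.76)
Step 2: at (-2.26, 3.76), ∇L = (-51.76, 94.76) → (-2.26, 3.76) − 0.01·(-51.76, 94.76) = (-1.7424, 2.8124)
∂L/∂x at (-1.7424, 2.8124) = -35.7224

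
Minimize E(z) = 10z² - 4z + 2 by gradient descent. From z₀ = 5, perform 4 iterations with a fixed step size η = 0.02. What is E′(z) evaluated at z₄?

12.4416

E′(z) = 20z - 4
Step 1: E′(5) = 96; z₁ = 5 − 0.02·96 = 3.08
Step 2: E′(3.08) = 57.6; z₂ = 3.08 − 0.02·57.6 = 1.928
Step 3: E′(1.928) = 34.56; z₃ = 1.928 − 0.02·34.56 = 1.2368
Step 4: E′(1.2368) = 20.736; z₄ = 1.2368 − 0.02·20.736 = 0.82208
E′(z) at (0.82208) = 12.4416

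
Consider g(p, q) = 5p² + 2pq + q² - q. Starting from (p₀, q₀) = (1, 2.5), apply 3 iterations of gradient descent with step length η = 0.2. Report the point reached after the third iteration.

∇g = (10p + 2q, 2p + 2q - 1)
Step 1: at (1, 2.5), ∇g = (15, 6) → (1, 2.5) − 0.2·(15, 6) = (-2, 1.3)
Step 2: at (-2, 1.3), ∇g = (-17.4, -2.4) → (-2, 1.3) − 0.2·(-17.4, -2.4) = (1.48, 1.78)
Step 3: at (1.48, 1.78), ∇g = (18.36, 5.52) → (1.48, 1.78) − 0.2·(18.36, 5.52) = (-2.192, 0.676)

(-2.192, 0.676)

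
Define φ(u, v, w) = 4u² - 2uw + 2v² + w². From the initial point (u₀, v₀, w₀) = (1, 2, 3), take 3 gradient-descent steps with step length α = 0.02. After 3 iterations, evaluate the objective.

10.740909355008

∇φ = (8u - 2w, 4v, -2u + 2w)
Step 1: at (1, 2, 3), ∇φ = (2, 8, 4) → (1, 2, 3) − 0.02·(2, 8, 4) = (0.96, 1.84, 2.92)
Step 2: at (0.96, 1.84, 2.92), ∇φ = (1.84, 7.36, 3.92) → (0.96, 1.84, 2.92) − 0.02·(1.84, 7.36, 3.92) = (0.9232, 1.6928, 2.8416)
Step 3: at (0.9232, 1.6928, 2.8416), ∇φ = (1.7024, 6.7712, 3.8368) → (0.9232, 1.6928, 2.8416) − 0.02·(1.7024, 6.7712, 3.8368) = (0.889152, 1.557376, 2.764864)
φ(0.889152, 1.557376, 2.764864) = 10.740909355008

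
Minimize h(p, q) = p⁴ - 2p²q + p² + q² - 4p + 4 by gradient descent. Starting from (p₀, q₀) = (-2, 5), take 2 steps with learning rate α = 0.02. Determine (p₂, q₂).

∇h = (4p³ - 4pq + 2p - 4, -2p² + 2q)
(p₁, q₁) = (-2, 5) − 0.02·(0, 2) = (-2, 4.96)
(p₂, q₂) = (-2, 4.96) − 0.02·(-0.32, 1.92) = (-1.9936, 4.9216)

(-1.9936, 4.9216)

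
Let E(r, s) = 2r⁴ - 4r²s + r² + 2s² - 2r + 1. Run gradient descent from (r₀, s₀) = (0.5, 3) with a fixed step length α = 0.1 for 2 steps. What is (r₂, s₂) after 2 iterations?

∇E = (8r³ - 8rs + 2r - 2, -4r² + 4s)
(r₁, s₁) = (0.5, 3) − 0.1·(-12, 11) = (1.7, 1.9)
(r₂, s₂) = (1.7, 1.9) − 0.1·(14.864, -3.96) = (0.2136, 2.296)

(0.2136, 2.296)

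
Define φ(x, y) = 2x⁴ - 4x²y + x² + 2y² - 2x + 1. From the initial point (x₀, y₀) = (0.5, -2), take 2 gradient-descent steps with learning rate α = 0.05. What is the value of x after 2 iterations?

0.1276

∇φ = (8x³ - 8xy + 2x - 2, -4x² + 4y)
Step 1: at (0.5, -2), ∇φ = (8, -9) → (0.5, -2) − 0.05·(8, -9) = (0.1, -1.55)
Step 2: at (0.1, -1.55), ∇φ = (-0.552, -6.24) → (0.1, -1.55) − 0.05·(-0.552, -6.24) = (0.1276, -1.238)
x = 0.1276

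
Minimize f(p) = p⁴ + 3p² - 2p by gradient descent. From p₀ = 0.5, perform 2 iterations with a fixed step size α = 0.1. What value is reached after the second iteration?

0.32285

f′(p) = 4p³ + 6p - 2
Step 1: f′(0.5) = 1.5; p₁ = 0.5 − 0.1·1.5 = 0.35
Step 2: f′(0.35) = 0.2715; p₂ = 0.35 − 0.1·0.2715 = 0.32285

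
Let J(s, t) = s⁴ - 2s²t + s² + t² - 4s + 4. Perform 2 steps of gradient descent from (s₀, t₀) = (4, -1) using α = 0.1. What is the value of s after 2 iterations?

∇J = (4s³ - 4st + 2s - 4, -2s² + 2t)
(s₁, t₁) = (4, -1) − 0.1·(276, -34) = (-23.6, 2.4)
(s₂, t₂) = (-23.6, 2.4) − 0.1·(-52401.664, -1109.12) = (5216.5664, 113.312)
s = 5216.5664

5216.5664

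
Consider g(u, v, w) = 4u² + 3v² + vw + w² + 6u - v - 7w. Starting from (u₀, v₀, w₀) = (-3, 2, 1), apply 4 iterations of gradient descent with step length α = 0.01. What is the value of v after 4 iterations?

1.55974601

∇g = (8u + 6, 6v + w - 1, v + 2w - 7)
Step 1: at (-3, 2, 1), ∇g = (-18, 12, -3) → (-3, 2, 1) − 0.01·(-18, 12, -3) = (-2.82, 1.88, 1.03)
Step 2: at (-2.82, 1.88, 1.03), ∇g = (-16.56, 11.31, -3.06) → (-2.82, 1.88, 1.03) − 0.01·(-16.56, 11.31, -3.06) = (-2.6544, 1.7669, 1.0606)
Step 3: at (-2.6544, 1.7669, 1.0606), ∇g = (-15.2352, 10.662, -3.1119) → (-2.6544, 1.7669, 1.0606) − 0.01·(-15.2352, 10.662, -3.1119) = (-2.502048, 1.66028, 1.091719)
Step 4: at (-2.502048, 1.66028, 1.091719), ∇g = (-14.016384, 10.053399, -3.156282) → (-2.502048, 1.66028, 1.091719) − 0.01·(-14.016384, 10.053399, -3.156282) = (-2.36188416, 1.55974601, 1.12328182)
v = 1.55974601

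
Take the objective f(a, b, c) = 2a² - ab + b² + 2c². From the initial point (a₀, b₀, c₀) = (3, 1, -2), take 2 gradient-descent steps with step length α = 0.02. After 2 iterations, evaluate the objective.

17.42640832

∇f = (4a - b, -a + 2b, 4c)
(a₁, b₁, c₁) = (3, 1, -2) − 0.02·(11, -1, -8) = (2.78, 1.02, -1.84)
(a₂, b₂, c₂) = (2.78, 1.02, -1.84) − 0.02·(10.1, -0.74, -7.36) = (2.578, 1.0348, -1.6928)
f(2.578, 1.0348, -1.6928) = 17.42640832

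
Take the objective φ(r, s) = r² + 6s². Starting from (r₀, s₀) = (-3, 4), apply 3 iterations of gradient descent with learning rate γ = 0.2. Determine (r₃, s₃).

∇φ = (2r, 12s)
Step 1: at (-3, 4), ∇φ = (-6, 48) → (-3, 4) − 0.2·(-6, 48) = (-1.8, -5.6)
Step 2: at (-1.8, -5.6), ∇φ = (-3.6, -67.2) → (-1.8, -5.6) − 0.2·(-3.6, -67.2) = (-1.08, 7.84)
Step 3: at (-1.08, 7.84), ∇φ = (-2.16, 94.08) → (-1.08, 7.84) − 0.2·(-2.16, 94.08) = (-0.648, -10.976)

(-0.648, -10.976)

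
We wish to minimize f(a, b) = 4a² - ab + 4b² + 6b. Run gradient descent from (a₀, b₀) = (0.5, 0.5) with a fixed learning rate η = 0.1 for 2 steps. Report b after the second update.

-0.675

∇f = (8a - b, -a + 8b + 6)
Step 1: at (0.5, 0.5), ∇f = (3.5, 9.5) → (0.5, 0.5) − 0.1·(3.5, 9.5) = (0.15, -0.45)
Step 2: at (0.15, -0.45), ∇f = (1.65, 2.25) → (0.15, -0.45) − 0.1·(1.65, 2.25) = (-0.015, -0.675)
b = -0.675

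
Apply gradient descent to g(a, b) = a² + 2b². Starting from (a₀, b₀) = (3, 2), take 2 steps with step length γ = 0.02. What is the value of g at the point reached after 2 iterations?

∇g = (2a, 4b)
(a₁, b₁) = (3, 2) − 0.02·(6, 8) = (2.88, 1.84)
(a₂, b₂) = (2.88, 1.84) − 0.02·(5.76, 7.36) = (2.7648, 1.6928)
g(2.7648, 1.6928) = 13.37526272

13.37526272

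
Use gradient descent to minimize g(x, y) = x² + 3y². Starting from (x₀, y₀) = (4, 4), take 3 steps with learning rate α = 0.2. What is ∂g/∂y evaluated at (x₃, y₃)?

-0.192

∇g = (2x, 6y)
(x₁, y₁) = (4, 4) − 0.2·(8, 24) = (2.4, -0.8)
(x₂, y₂) = (2.4, -0.8) − 0.2·(4.8, -4.8) = (1.44, 0.16)
(x₃, y₃) = (1.44, 0.16) − 0.2·(2.88, 0.96) = (0.864, -0.032)
∂g/∂y at (0.864, -0.032) = -0.192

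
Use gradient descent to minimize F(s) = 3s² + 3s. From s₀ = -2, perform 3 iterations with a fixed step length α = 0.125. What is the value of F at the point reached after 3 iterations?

F′(s) = 6s + 3
s₁ = -2 − 0.125·(-9) = -0.875
s₂ = -0.875 − 0.125·(-2.25) = -0.59375
s₃ = -0.59375 − 0.125·(-0.5625) = -0.5234375
F(-0.5234375) = -0.74835205078125

-0.74835205078125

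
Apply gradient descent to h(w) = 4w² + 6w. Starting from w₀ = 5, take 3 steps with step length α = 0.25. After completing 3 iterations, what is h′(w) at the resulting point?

-46

h′(w) = 8w + 6
Step 1: h′(5) = 46; w₁ = 5 − 0.25·46 = -6.5
Step 2: h′(-6.5) = -46; w₂ = -6.5 − 0.25·(-46) = 5
Step 3: h′(5) = 46; w₃ = 5 − 0.25·46 = -6.5
h′(w) at (-6.5) = -46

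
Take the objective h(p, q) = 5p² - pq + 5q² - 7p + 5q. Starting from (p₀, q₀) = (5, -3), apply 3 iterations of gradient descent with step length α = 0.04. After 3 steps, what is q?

∇h = (10p - q - 7, -p + 10q + 5)
Step 1: at (5, -3), ∇h = (46, -30) → (5, -3) − 0.04·(46, -30) = (3.16, -1.8)
Step 2: at (3.16, -1.8), ∇h = (26.4, -16.16) → (3.16, -1.8) − 0.04·(26.4, -16.16) = (2.104, -1.1536)
Step 3: at (2.104, -1.1536), ∇h = (15.1936, -8.64) → (2.104, -1.1536) − 0.04·(15.1936, -8.64) = (1.496256, -0.808)
q = -0.808

-0.808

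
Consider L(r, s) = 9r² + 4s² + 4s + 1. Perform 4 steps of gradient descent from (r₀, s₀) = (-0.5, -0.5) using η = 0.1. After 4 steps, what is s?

-0.5

∇L = (18r, 8s + 4)
Step 1: at (-0.5, -0.5), ∇L = (-9, 0) → (-0.5, -0.5) − 0.1·(-9, 0) = (0.4, -0.5)
Step 2: at (0.4, -0.5), ∇L = (7.2, 0) → (0.4, -0.5) − 0.1·(7.2, 0) = (-0.32, -0.5)
Step 3: at (-0.32, -0.5), ∇L = (-5.76, 0) → (-0.32, -0.5) − 0.1·(-5.76, 0) = (0.256, -0.5)
Step 4: at (0.256, -0.5), ∇L = (4.608, 0) → (0.256, -0.5) − 0.1·(4.608, 0) = (-0.2048, -0.5)
s = -0.5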